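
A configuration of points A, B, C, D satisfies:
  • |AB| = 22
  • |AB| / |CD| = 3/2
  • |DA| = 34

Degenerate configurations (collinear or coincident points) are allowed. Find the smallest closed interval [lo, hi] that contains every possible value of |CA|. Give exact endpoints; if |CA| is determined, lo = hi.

|CA| ∈ [58/3, 146/3]  (≈ [19.3333, 48.6667])

|AB| ∈ {22}
|AD| ∈ {34}
|CD| ∈ {44/3}
|BD| ∈ [12, 56]
|AC| ∈ [58/3, 146/3]
|BC| ∈ [0, 212/3]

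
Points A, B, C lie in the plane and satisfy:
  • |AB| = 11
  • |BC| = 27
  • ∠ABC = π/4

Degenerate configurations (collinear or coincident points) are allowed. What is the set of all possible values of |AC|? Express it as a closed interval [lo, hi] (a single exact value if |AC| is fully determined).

|AB| ∈ {11}
|BC| ∈ {27}
|AC| ∈ {√(850 - 297·√(2))}

|AC| = √(850 - 297·√(2))  (≈ 20.7359)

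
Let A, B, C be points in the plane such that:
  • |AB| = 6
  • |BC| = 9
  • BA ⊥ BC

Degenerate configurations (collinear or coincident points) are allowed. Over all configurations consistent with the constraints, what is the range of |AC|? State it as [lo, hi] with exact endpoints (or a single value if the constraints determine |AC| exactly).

|AB| ∈ {6}
|BC| ∈ {9}
|AC| ∈ {3·√(13)}

|AC| = 3·√(13)  (≈ 10.8167)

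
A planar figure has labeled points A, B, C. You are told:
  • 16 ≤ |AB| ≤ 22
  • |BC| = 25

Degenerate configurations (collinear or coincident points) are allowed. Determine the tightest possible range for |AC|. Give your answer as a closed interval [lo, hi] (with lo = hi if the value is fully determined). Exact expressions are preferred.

|AB| ∈ [16, 22]
|BC| ∈ {25}
|AC| ∈ [3, 47]

|AC| ∈ [3, 47]  (≈ [3.0000, 47.0000])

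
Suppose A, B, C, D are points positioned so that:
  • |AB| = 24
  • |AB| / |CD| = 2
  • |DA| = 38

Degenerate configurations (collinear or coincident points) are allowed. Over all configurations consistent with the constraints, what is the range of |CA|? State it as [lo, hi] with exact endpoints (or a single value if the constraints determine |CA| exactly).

|CA| ∈ [26, 50]  (≈ [26.0000, 50.0000])

|AB| ∈ {24}
|AD| ∈ {38}
|CD| ∈ {12}
|BD| ∈ [14, 62]
|AC| ∈ [26, 50]
|BC| ∈ [2, 74]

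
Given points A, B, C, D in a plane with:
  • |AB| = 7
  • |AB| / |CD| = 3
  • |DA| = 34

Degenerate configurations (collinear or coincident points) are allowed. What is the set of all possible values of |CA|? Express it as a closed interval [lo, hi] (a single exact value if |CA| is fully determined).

|CA| ∈ [95/3, 109/3]  (≈ [31.6667, 36.3333])

|AB| ∈ {7}
|AD| ∈ {34}
|CD| ∈ {7/3}
|BD| ∈ [27, 41]
|AC| ∈ [95/3, 109/3]
|BC| ∈ [74/3, 130/3]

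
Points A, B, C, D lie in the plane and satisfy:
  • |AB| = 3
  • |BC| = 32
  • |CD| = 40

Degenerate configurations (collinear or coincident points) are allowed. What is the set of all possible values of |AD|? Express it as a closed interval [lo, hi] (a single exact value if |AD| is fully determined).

|AB| ∈ {3}
|BC| ∈ {32}
|CD| ∈ {40}
|AC| ∈ [29, 35]
|BD| ∈ [8, 72]
|AD| ∈ [5, 75]

|AD| ∈ [5, 75]  (≈ [5.0000, 75.0000])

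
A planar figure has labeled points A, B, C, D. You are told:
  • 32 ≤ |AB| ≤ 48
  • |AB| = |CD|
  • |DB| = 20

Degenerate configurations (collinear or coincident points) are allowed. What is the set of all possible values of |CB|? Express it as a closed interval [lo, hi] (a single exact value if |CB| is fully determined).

|AB| ∈ [32, 48]
|BD| ∈ {20}
|CD| ∈ [32, 48]
|AD| ∈ [12, 68]
|BC| ∈ [12, 68]
|AC| ∈ [0, 116]

|CB| ∈ [12, 68]  (≈ [12.0000, 68.0000])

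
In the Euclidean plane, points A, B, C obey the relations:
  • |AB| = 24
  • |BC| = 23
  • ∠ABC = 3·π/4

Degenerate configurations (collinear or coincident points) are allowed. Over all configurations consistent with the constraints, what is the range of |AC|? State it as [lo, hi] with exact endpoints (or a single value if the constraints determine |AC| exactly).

|AB| ∈ {24}
|BC| ∈ {23}
|AC| ∈ {√(552·√(2) + 1105)}

|AC| = √(552·√(2) + 1105)  (≈ 43.4240)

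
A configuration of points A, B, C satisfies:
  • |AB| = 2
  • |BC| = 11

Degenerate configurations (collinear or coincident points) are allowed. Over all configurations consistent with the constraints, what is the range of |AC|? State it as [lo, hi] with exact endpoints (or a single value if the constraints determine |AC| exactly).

|AC| ∈ [9, 13]  (≈ [9.0000, 13.0000])

|AB| ∈ {2}
|BC| ∈ {11}
|AC| ∈ [9, 13]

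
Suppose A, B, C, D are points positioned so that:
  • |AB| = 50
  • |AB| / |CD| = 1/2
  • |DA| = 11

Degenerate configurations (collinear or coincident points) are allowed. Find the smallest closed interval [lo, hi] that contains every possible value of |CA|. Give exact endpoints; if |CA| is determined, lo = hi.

|CA| ∈ [89, 111]  (≈ [89.0000, 111.0000])

|AB| ∈ {50}
|AD| ∈ {11}
|CD| ∈ {100}
|BD| ∈ [39, 61]
|AC| ∈ [89, 111]
|BC| ∈ [39, 161]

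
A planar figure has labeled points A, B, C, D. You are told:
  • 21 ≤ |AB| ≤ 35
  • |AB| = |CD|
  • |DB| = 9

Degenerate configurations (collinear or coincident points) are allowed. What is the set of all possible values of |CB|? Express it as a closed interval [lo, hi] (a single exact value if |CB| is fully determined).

|CB| ∈ [12, 44]  (≈ [12.0000, 44.0000])

|AB| ∈ [21, 35]
|BD| ∈ {9}
|CD| ∈ [21, 35]
|AD| ∈ [12, 44]
|BC| ∈ [12, 44]
|AC| ∈ [0, 79]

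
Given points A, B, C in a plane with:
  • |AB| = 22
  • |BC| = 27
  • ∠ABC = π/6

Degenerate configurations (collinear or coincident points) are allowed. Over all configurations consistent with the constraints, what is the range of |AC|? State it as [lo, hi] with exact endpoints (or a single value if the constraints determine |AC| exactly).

|AB| ∈ {22}
|BC| ∈ {27}
|AC| ∈ {√(1213 - 594·√(3))}

|AC| = √(1213 - 594·√(3))  (≈ 13.5706)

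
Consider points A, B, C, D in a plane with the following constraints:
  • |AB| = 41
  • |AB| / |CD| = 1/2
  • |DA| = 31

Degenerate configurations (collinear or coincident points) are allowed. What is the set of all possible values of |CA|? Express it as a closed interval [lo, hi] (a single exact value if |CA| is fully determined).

|CA| ∈ [51, 113]  (≈ [51.0000, 113.0000])

|AB| ∈ {41}
|AD| ∈ {31}
|CD| ∈ {82}
|BD| ∈ [10, 72]
|AC| ∈ [51, 113]
|BC| ∈ [10, 154]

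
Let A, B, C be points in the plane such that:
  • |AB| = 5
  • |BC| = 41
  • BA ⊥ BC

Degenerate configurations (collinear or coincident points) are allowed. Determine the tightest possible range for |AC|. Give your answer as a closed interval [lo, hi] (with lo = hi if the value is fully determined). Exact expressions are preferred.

|AB| ∈ {5}
|BC| ∈ {41}
|AC| ∈ {√(1706)}

|AC| = √(1706)  (≈ 41.3038)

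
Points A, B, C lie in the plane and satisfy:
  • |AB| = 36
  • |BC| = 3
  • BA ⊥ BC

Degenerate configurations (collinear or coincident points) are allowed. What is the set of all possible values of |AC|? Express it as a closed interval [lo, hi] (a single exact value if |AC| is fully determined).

|AB| ∈ {36}
|BC| ∈ {3}
|AC| ∈ {3·√(145)}

|AC| = 3·√(145)  (≈ 36.1248)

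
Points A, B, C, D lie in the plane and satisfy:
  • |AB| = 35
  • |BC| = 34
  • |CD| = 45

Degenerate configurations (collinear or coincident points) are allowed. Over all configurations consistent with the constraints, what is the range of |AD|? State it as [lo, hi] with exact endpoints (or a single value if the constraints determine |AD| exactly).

|AD| ∈ [0, 114]  (≈ [0.0000, 114.0000])

|AB| ∈ {35}
|BC| ∈ {34}
|CD| ∈ {45}
|AC| ∈ [1, 69]
|BD| ∈ [11, 79]
|AD| ∈ [0, 114]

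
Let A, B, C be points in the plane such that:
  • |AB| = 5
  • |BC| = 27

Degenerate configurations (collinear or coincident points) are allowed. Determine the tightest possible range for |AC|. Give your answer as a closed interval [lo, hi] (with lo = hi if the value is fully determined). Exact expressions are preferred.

|AC| ∈ [22, 32]  (≈ [22.0000, 32.0000])

|AB| ∈ {5}
|BC| ∈ {27}
|AC| ∈ [22, 32]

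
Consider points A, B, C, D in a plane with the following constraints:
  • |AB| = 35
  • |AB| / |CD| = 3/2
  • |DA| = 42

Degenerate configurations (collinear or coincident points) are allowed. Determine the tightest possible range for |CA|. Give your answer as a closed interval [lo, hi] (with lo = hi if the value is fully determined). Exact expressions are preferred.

|CA| ∈ [56/3, 196/3]  (≈ [18.6667, 65.3333])

|AB| ∈ {35}
|AD| ∈ {42}
|CD| ∈ {70/3}
|BD| ∈ [7, 77]
|AC| ∈ [56/3, 196/3]
|BC| ∈ [0, 301/3]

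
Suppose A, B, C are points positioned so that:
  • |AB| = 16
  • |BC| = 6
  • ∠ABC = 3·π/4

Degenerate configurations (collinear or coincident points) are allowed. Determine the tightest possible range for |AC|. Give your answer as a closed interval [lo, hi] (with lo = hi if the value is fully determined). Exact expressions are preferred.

|AB| ∈ {16}
|BC| ∈ {6}
|AC| ∈ {2·√(24·√(2) + 73)}

|AC| = 2·√(24·√(2) + 73)  (≈ 20.6825)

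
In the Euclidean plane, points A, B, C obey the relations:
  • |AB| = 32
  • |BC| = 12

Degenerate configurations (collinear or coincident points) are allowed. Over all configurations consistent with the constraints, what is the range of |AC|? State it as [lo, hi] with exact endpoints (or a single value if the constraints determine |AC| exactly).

|AB| ∈ {32}
|BC| ∈ {12}
|AC| ∈ [20, 44]

|AC| ∈ [20, 44]  (≈ [20.0000, 44.0000])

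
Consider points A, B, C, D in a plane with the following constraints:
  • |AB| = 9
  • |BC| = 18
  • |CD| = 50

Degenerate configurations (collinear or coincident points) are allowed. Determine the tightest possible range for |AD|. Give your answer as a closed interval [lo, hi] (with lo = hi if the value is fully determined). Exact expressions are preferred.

|AB| ∈ {9}
|BC| ∈ {18}
|CD| ∈ {50}
|AC| ∈ [9, 27]
|BD| ∈ [32, 68]
|AD| ∈ [23, 77]

|AD| ∈ [23, 77]  (≈ [23.0000, 77.0000])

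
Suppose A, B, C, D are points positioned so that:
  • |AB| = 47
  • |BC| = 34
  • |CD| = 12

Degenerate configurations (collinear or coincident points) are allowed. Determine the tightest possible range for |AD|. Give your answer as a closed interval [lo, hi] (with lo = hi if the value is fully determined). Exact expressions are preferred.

|AB| ∈ {47}
|BC| ∈ {34}
|CD| ∈ {12}
|AC| ∈ [13, 81]
|BD| ∈ [22, 46]
|AD| ∈ [1, 93]

|AD| ∈ [1, 93]  (≈ [1.0000, 93.0000])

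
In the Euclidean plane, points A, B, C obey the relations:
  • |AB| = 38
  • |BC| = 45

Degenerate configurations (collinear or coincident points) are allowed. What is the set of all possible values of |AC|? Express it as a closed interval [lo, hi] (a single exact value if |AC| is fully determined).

|AC| ∈ [7, 83]  (≈ [7.0000, 83.0000])

|AB| ∈ {38}
|BC| ∈ {45}
|AC| ∈ [7, 83]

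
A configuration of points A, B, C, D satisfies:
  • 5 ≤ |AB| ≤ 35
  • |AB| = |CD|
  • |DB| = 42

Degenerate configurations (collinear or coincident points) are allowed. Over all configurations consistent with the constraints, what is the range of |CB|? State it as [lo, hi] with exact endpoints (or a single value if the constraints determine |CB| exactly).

|CB| ∈ [7, 77]  (≈ [7.0000, 77.0000])

|AB| ∈ [5, 35]
|BD| ∈ {42}
|CD| ∈ [5, 35]
|AD| ∈ [7, 77]
|BC| ∈ [7, 77]
|AC| ∈ [0, 112]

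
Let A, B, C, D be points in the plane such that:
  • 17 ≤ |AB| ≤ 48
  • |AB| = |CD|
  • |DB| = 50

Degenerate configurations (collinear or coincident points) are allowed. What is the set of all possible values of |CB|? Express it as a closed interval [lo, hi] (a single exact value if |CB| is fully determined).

|CB| ∈ [2, 98]  (≈ [2.0000, 98.0000])

|AB| ∈ [17, 48]
|BD| ∈ {50}
|CD| ∈ [17, 48]
|AD| ∈ [2, 98]
|BC| ∈ [2, 98]
|AC| ∈ [0, 146]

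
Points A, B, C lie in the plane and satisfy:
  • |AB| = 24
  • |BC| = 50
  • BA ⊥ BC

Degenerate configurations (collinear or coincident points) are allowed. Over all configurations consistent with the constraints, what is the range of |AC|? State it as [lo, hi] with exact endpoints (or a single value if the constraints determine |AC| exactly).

|AC| = 2·√(769)  (≈ 55.4617)

|AB| ∈ {24}
|BC| ∈ {50}
|AC| ∈ {2·√(769)}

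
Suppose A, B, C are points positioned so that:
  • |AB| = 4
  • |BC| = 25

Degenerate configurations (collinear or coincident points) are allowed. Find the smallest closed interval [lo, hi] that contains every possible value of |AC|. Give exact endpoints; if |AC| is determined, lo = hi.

|AB| ∈ {4}
|BC| ∈ {25}
|AC| ∈ [21, 29]

|AC| ∈ [21, 29]  (≈ [21.0000, 29.0000])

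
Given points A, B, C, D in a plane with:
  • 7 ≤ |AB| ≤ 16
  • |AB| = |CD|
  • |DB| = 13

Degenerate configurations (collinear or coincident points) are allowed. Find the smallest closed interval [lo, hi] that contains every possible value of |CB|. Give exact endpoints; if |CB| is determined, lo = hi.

|CB| ∈ [0, 29]  (≈ [0.0000, 29.0000])

|AB| ∈ [7, 16]
|BD| ∈ {13}
|CD| ∈ [7, 16]
|AD| ∈ [0, 29]
|BC| ∈ [0, 29]
|AC| ∈ [0, 45]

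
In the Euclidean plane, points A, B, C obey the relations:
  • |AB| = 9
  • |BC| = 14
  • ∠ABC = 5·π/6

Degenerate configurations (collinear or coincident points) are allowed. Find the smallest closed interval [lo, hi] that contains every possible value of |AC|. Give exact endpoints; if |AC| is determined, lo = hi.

|AC| = √(126·√(3) + 277)  (≈ 22.2540)

|AB| ∈ {9}
|BC| ∈ {14}
|AC| ∈ {√(126·√(3) + 277)}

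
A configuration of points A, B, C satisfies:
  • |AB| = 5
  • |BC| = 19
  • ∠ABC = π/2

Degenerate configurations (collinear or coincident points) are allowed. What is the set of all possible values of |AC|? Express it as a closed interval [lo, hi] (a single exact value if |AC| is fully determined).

|AC| = √(386)  (≈ 19.6469)

|AB| ∈ {5}
|BC| ∈ {19}
|AC| ∈ {√(386)}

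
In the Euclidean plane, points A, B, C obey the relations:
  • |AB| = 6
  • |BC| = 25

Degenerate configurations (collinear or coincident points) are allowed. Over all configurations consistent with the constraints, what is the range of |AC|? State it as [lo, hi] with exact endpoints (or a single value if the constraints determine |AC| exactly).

|AC| ∈ [19, 31]  (≈ [19.0000, 31.0000])

|AB| ∈ {6}
|BC| ∈ {25}
|AC| ∈ [19, 31]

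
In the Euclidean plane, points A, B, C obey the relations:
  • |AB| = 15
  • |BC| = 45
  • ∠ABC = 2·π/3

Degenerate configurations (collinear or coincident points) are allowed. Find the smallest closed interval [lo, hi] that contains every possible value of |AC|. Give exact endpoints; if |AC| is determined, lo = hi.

|AC| = 15·√(13)  (≈ 54.0833)

|AB| ∈ {15}
|BC| ∈ {45}
|AC| ∈ {15·√(13)}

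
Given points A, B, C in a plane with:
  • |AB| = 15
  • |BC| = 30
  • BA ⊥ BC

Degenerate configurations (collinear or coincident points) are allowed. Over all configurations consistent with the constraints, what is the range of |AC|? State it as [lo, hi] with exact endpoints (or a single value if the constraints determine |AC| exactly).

|AC| = 15·√(5)  (≈ 33.5410)

|AB| ∈ {15}
|BC| ∈ {30}
|AC| ∈ {15·√(5)}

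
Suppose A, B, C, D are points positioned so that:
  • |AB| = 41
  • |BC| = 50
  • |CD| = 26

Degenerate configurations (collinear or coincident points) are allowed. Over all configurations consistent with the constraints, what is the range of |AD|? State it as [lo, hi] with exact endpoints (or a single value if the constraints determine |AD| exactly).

|AB| ∈ {41}
|BC| ∈ {50}
|CD| ∈ {26}
|AC| ∈ [9, 91]
|BD| ∈ [24, 76]
|AD| ∈ [0, 117]

|AD| ∈ [0, 117]  (≈ [0.0000, 117.0000])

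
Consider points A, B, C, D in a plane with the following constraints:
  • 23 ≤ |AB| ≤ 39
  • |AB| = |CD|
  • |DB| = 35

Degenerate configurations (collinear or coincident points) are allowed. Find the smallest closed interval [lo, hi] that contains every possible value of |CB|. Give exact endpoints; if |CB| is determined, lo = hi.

|AB| ∈ [23, 39]
|BD| ∈ {35}
|CD| ∈ [23, 39]
|AD| ∈ [0, 74]
|BC| ∈ [0, 74]
|AC| ∈ [0, 113]

|CB| ∈ [0, 74]  (≈ [0.0000, 74.0000])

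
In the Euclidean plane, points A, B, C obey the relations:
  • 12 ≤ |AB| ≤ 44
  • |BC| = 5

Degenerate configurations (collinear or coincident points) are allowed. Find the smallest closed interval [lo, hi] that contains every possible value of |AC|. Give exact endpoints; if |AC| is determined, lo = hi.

|AB| ∈ [12, 44]
|BC| ∈ {5}
|AC| ∈ [7, 49]

|AC| ∈ [7, 49]  (≈ [7.0000, 49.0000])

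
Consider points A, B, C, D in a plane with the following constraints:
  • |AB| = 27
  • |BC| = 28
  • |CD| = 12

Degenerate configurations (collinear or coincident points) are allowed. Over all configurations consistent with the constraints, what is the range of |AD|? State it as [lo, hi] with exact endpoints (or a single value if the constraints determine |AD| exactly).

|AD| ∈ [0, 67]  (≈ [0.0000, 67.0000])

|AB| ∈ {27}
|BC| ∈ {28}
|CD| ∈ {12}
|AC| ∈ [1, 55]
|BD| ∈ [16, 40]
|AD| ∈ [0, 67]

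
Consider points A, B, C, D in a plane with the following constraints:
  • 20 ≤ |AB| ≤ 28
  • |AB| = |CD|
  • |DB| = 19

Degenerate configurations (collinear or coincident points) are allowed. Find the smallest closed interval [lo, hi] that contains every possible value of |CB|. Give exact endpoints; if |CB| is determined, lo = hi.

|AB| ∈ [20, 28]
|BD| ∈ {19}
|CD| ∈ [20, 28]
|AD| ∈ [1, 47]
|BC| ∈ [1, 47]
|AC| ∈ [0, 75]

|CB| ∈ [1, 47]  (≈ [1.0000, 47.0000])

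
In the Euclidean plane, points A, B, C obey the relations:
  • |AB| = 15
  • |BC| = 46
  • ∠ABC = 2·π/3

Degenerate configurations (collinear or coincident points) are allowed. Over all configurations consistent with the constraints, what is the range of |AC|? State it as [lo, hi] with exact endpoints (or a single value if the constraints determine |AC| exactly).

|AB| ∈ {15}
|BC| ∈ {46}
|AC| ∈ {√(3031)}

|AC| = √(3031)  (≈ 55.0545)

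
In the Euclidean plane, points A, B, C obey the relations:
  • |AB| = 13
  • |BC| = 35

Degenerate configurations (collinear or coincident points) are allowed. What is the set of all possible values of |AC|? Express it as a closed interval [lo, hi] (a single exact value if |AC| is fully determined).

|AC| ∈ [22, 48]  (≈ [22.0000, 48.0000])

|AB| ∈ {13}
|BC| ∈ {35}
|AC| ∈ [22, 48]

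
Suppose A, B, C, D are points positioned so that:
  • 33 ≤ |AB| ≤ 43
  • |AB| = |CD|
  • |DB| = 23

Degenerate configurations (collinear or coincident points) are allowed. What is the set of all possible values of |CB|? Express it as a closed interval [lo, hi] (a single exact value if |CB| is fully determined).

|CB| ∈ [10, 66]  (≈ [10.0000, 66.0000])

|AB| ∈ [33, 43]
|BD| ∈ {23}
|CD| ∈ [33, 43]
|AD| ∈ [10, 66]
|BC| ∈ [10, 66]
|AC| ∈ [0, 109]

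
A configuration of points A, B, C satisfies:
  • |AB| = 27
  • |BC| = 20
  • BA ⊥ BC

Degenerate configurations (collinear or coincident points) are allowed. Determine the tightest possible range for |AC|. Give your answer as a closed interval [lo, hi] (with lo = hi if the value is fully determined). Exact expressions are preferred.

|AB| ∈ {27}
|BC| ∈ {20}
|AC| ∈ {√(1129)}

|AC| = √(1129)  (≈ 33.6006)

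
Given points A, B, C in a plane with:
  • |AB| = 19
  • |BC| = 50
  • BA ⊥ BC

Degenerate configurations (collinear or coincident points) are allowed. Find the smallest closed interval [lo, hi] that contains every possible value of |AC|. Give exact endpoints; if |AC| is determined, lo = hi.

|AC| = √(2861)  (≈ 53.4883)

|AB| ∈ {19}
|BC| ∈ {50}
|AC| ∈ {√(2861)}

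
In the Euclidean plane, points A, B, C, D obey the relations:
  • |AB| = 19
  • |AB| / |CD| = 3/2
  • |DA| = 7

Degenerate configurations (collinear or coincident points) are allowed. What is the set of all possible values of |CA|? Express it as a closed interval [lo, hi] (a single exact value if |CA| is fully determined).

|CA| ∈ [17/3, 59/3]  (≈ [5.6667, 19.6667])

|AB| ∈ {19}
|AD| ∈ {7}
|CD| ∈ {38/3}
|BD| ∈ [12, 26]
|AC| ∈ [17/3, 59/3]
|BC| ∈ [0, 116/3]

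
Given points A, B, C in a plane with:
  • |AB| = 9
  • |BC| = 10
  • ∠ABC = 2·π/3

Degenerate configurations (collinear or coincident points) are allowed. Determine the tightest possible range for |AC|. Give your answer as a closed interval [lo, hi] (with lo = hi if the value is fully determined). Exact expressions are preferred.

|AB| ∈ {9}
|BC| ∈ {10}
|AC| ∈ {√(271)}

|AC| = √(271)  (≈ 16.4621)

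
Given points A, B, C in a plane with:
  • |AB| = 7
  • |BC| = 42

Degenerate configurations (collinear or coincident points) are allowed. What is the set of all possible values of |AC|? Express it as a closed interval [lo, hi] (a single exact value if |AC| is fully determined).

|AB| ∈ {7}
|BC| ∈ {42}
|AC| ∈ [35, 49]

|AC| ∈ [35, 49]  (≈ [35.0000, 49.0000])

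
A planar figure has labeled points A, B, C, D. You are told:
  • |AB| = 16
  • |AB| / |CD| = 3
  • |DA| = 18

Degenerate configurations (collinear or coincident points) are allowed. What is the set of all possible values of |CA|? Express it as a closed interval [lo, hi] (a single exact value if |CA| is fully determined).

|AB| ∈ {16}
|AD| ∈ {18}
|CD| ∈ {16/3}
|BD| ∈ [2, 34]
|AC| ∈ [38/3, 70/3]
|BC| ∈ [0, 118/3]

|CA| ∈ [38/3, 70/3]  (≈ [12.6667, 23.3333])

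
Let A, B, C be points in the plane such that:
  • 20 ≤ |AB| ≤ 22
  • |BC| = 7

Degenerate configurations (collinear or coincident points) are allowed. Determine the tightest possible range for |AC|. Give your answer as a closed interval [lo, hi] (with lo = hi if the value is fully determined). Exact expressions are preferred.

|AC| ∈ [13, 29]  (≈ [13.0000, 29.0000])

|AB| ∈ [20, 22]
|BC| ∈ {7}
|AC| ∈ [13, 29]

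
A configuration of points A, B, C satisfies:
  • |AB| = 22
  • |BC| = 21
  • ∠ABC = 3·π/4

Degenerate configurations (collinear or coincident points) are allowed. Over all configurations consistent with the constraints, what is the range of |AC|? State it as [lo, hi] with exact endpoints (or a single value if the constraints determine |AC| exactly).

|AC| = √(462·√(2) + 925)  (≈ 39.7287)

|AB| ∈ {22}
|BC| ∈ {21}
|AC| ∈ {√(462·√(2) + 925)}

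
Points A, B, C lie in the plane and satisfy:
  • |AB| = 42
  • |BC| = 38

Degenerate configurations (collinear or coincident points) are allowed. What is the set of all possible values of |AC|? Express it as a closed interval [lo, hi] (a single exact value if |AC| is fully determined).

|AC| ∈ [4, 80]  (≈ [4.0000, 80.0000])

|AB| ∈ {42}
|BC| ∈ {38}
|AC| ∈ [4, 80]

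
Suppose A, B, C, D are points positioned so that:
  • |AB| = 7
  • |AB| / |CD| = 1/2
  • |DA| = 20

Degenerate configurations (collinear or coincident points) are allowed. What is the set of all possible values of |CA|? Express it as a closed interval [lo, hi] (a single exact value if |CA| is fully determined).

|AB| ∈ {7}
|AD| ∈ {20}
|CD| ∈ {14}
|BD| ∈ [13, 27]
|AC| ∈ [6, 34]
|BC| ∈ [0, 41]

|CA| ∈ [6, 34]  (≈ [6.0000, 34.0000])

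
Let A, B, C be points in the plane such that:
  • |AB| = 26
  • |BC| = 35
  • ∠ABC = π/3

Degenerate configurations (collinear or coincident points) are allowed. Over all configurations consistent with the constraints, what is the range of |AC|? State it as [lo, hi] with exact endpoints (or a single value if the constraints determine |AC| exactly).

|AC| = √(991)  (≈ 31.4802)

|AB| ∈ {26}
|BC| ∈ {35}
|AC| ∈ {√(991)}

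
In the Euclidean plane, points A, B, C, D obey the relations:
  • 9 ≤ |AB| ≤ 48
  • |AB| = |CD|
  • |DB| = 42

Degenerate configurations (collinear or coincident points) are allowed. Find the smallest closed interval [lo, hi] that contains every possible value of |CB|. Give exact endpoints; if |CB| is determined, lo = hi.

|AB| ∈ [9, 48]
|BD| ∈ {42}
|CD| ∈ [9, 48]
|AD| ∈ [0, 90]
|BC| ∈ [0, 90]
|AC| ∈ [0, 138]

|CB| ∈ [0, 90]  (≈ [0.0000, 90.0000])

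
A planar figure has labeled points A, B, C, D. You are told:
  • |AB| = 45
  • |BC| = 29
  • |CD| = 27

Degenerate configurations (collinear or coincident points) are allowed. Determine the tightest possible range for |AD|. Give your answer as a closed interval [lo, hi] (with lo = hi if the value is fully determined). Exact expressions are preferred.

|AD| ∈ [0, 101]  (≈ [0.0000, 101.0000])

|AB| ∈ {45}
|BC| ∈ {29}
|CD| ∈ {27}
|AC| ∈ [16, 74]
|BD| ∈ [2, 56]
|AD| ∈ [0, 101]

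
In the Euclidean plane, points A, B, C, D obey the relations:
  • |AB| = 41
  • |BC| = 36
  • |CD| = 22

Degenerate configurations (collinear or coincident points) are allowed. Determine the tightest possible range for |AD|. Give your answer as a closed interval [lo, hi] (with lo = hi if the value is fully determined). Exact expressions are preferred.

|AD| ∈ [0, 99]  (≈ [0.0000, 99.0000])

|AB| ∈ {41}
|BC| ∈ {36}
|CD| ∈ {22}
|AC| ∈ [5, 77]
|BD| ∈ [14, 58]
|AD| ∈ [0, 99]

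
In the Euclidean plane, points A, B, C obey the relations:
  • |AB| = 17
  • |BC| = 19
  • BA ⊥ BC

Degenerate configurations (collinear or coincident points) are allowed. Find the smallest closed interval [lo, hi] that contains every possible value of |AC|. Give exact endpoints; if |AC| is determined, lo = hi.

|AB| ∈ {17}
|BC| ∈ {19}
|AC| ∈ {5·√(26)}

|AC| = 5·√(26)  (≈ 25.4951)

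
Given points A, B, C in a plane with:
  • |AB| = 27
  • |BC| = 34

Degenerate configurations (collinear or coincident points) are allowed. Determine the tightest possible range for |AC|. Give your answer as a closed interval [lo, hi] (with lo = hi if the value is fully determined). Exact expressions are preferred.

|AB| ∈ {27}
|BC| ∈ {34}
|AC| ∈ [7, 61]

|AC| ∈ [7, 61]  (≈ [7.0000, 61.0000])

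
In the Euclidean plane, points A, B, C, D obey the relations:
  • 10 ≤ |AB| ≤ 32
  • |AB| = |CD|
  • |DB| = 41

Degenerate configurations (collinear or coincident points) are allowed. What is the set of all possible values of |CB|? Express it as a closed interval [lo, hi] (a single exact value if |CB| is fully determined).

|CB| ∈ [9, 73]  (≈ [9.0000, 73.0000])

|AB| ∈ [10, 32]
|BD| ∈ {41}
|CD| ∈ [10, 32]
|AD| ∈ [9, 73]
|BC| ∈ [9, 73]
|AC| ∈ [0, 105]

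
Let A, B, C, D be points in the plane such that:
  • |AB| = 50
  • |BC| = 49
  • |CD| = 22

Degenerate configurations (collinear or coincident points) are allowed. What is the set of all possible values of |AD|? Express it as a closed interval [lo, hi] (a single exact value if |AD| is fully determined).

|AD| ∈ [0, 121]  (≈ [0.0000, 121.0000])

|AB| ∈ {50}
|BC| ∈ {49}
|CD| ∈ {22}
|AC| ∈ [1, 99]
|BD| ∈ [27, 71]
|AD| ∈ [0, 121]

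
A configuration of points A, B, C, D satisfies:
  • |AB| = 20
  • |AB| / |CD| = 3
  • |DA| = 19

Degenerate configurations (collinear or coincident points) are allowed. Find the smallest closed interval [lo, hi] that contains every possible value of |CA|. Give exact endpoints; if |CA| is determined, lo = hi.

|AB| ∈ {20}
|AD| ∈ {19}
|CD| ∈ {20/3}
|BD| ∈ [1, 39]
|AC| ∈ [37/3, 77/3]
|BC| ∈ [0, 137/3]

|CA| ∈ [37/3, 77/3]  (≈ [12.3333, 25.6667])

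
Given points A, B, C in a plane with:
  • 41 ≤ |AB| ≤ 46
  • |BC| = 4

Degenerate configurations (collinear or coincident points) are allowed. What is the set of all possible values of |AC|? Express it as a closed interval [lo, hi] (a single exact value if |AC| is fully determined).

|AB| ∈ [41, 46]
|BC| ∈ {4}
|AC| ∈ [37, 50]

|AC| ∈ [37, 50]  (≈ [37.0000, 50.0000])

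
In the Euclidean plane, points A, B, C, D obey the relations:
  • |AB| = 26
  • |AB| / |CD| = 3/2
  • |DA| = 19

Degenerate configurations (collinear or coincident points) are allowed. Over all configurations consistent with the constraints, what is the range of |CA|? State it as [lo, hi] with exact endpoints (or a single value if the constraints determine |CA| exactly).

|CA| ∈ [5/3, 109/3]  (≈ [1.6667, 36.3333])

|AB| ∈ {26}
|AD| ∈ {19}
|CD| ∈ {52/3}
|BD| ∈ [7, 45]
|AC| ∈ [5/3, 109/3]
|BC| ∈ [0, 187/3]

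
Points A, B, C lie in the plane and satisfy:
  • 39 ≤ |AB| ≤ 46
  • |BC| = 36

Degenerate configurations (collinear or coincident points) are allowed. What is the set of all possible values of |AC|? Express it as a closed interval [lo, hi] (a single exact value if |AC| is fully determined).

|AB| ∈ [39, 46]
|BC| ∈ {36}
|AC| ∈ [3, 82]

|AC| ∈ [3, 82]  (≈ [3.0000, 82.0000])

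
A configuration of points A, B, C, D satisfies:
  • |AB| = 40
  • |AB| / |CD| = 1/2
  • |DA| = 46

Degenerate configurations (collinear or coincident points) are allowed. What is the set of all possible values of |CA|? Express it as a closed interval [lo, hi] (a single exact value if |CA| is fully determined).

|AB| ∈ {40}
|AD| ∈ {46}
|CD| ∈ {80}
|BD| ∈ [6, 86]
|AC| ∈ [34, 126]
|BC| ∈ [0, 166]

|CA| ∈ [34, 126]  (≈ [34.0000, 126.0000])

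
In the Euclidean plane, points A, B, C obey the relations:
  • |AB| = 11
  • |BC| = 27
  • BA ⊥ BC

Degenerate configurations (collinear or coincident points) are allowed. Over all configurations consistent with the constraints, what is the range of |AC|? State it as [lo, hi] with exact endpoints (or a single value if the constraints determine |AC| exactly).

|AB| ∈ {11}
|BC| ∈ {27}
|AC| ∈ {5·√(34)}

|AC| = 5·√(34)  (≈ 29.1548)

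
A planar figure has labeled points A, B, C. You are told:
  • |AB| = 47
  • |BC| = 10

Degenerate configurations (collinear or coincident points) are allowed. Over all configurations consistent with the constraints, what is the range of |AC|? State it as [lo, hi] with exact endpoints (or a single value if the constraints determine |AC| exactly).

|AB| ∈ {47}
|BC| ∈ {10}
|AC| ∈ [37, 57]

|AC| ∈ [37, 57]  (≈ [37.0000, 57.0000])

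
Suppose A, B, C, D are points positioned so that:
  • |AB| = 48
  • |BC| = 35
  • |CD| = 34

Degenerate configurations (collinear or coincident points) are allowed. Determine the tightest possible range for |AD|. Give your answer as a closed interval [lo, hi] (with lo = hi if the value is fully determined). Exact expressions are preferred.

|AB| ∈ {48}
|BC| ∈ {35}
|CD| ∈ {34}
|AC| ∈ [13, 83]
|BD| ∈ [1, 69]
|AD| ∈ [0, 117]

|AD| ∈ [0, 117]  (≈ [0.0000, 117.0000])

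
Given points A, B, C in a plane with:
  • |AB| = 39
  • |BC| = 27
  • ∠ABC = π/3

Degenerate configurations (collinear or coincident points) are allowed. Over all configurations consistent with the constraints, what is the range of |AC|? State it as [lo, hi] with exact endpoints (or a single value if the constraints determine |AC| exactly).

|AC| = 3·√(133)  (≈ 34.5977)

|AB| ∈ {39}
|BC| ∈ {27}
|AC| ∈ {3·√(133)}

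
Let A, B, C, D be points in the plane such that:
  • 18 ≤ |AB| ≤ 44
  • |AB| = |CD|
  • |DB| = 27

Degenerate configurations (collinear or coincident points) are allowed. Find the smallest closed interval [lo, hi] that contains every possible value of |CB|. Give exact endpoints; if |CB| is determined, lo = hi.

|CB| ∈ [0, 71]  (≈ [0.0000, 71.0000])

|AB| ∈ [18, 44]
|BD| ∈ {27}
|CD| ∈ [18, 44]
|AD| ∈ [0, 71]
|BC| ∈ [0, 71]
|AC| ∈ [0, 115]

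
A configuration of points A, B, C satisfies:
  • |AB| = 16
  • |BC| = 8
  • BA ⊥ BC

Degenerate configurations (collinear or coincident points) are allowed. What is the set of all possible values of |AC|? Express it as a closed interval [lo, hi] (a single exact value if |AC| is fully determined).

|AB| ∈ {16}
|BC| ∈ {8}
|AC| ∈ {8·√(5)}

|AC| = 8·√(5)  (≈ 17.8885)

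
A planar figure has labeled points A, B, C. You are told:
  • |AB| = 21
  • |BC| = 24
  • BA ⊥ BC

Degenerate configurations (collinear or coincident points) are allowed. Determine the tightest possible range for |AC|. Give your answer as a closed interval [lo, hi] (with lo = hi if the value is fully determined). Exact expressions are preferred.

|AB| ∈ {21}
|BC| ∈ {24}
|AC| ∈ {3·√(113)}

|AC| = 3·√(113)  (≈ 31.8904)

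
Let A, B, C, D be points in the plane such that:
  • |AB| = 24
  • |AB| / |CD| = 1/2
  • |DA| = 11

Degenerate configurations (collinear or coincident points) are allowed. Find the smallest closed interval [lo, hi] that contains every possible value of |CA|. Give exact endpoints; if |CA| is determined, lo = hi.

|AB| ∈ {24}
|AD| ∈ {11}
|CD| ∈ {48}
|BD| ∈ [13, 35]
|AC| ∈ [37, 59]
|BC| ∈ [13, 83]

|CA| ∈ [37, 59]  (≈ [37.0000, 59.0000])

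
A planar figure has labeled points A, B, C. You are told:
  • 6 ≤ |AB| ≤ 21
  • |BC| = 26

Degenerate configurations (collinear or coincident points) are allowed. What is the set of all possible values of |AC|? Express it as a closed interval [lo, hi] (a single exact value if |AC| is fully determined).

|AC| ∈ [5, 47]  (≈ [5.0000, 47.0000])

|AB| ∈ [6, 21]
|BC| ∈ {26}
|AC| ∈ [5, 47]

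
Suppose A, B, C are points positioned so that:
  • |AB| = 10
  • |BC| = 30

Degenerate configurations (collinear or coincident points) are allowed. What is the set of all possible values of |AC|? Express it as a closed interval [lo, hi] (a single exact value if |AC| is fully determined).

|AB| ∈ {10}
|BC| ∈ {30}
|AC| ∈ [20, 40]

|AC| ∈ [20, 40]  (≈ [20.0000, 40.0000])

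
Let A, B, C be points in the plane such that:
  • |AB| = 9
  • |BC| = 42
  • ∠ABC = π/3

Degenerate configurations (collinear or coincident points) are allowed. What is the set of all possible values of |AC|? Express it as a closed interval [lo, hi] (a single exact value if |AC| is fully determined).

|AB| ∈ {9}
|BC| ∈ {42}
|AC| ∈ {3·√(163)}

|AC| = 3·√(163)  (≈ 38.3014)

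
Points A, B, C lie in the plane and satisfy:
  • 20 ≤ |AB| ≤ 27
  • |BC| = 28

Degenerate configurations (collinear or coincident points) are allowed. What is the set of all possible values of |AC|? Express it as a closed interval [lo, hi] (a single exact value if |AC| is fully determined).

|AB| ∈ [20, 27]
|BC| ∈ {28}
|AC| ∈ [1, 55]

|AC| ∈ [1, 55]  (≈ [1.0000, 55.0000])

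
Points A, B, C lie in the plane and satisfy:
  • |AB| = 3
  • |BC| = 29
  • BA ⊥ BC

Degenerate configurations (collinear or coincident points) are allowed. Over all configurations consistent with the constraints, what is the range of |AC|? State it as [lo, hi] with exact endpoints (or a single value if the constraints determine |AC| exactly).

|AC| = 5·√(34)  (≈ 29.1548)

|AB| ∈ {3}
|BC| ∈ {29}
|AC| ∈ {5·√(34)}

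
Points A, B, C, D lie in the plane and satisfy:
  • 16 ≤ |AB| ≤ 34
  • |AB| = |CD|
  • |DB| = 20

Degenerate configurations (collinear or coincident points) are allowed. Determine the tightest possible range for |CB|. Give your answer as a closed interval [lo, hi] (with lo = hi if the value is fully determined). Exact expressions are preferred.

|CB| ∈ [0, 54]  (≈ [0.0000, 54.0000])

|AB| ∈ [16, 34]
|BD| ∈ {20}
|CD| ∈ [16, 34]
|AD| ∈ [0, 54]
|BC| ∈ [0, 54]
|AC| ∈ [0, 88]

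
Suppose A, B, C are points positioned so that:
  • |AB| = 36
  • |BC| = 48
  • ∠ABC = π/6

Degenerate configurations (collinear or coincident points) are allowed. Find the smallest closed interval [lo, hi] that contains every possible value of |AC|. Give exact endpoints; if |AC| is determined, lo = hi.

|AB| ∈ {36}
|BC| ∈ {48}
|AC| ∈ {12·√(25 - 12·√(3))}

|AC| = 12·√(25 - 12·√(3))  (≈ 24.6377)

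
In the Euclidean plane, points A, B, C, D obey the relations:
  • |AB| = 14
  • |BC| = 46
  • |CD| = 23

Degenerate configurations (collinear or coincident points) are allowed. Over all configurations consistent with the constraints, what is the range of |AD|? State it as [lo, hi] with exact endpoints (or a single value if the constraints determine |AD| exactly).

|AB| ∈ {14}
|BC| ∈ {46}
|CD| ∈ {23}
|AC| ∈ [32, 60]
|BD| ∈ [23, 69]
|AD| ∈ [9, 83]

|AD| ∈ [9, 83]  (≈ [9.0000, 83.0000])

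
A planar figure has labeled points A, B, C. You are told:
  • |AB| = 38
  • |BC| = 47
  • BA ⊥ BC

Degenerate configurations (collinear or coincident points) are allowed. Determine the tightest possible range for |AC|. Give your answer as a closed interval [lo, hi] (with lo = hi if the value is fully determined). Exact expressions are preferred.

|AB| ∈ {38}
|BC| ∈ {47}
|AC| ∈ {√(3653)}

|AC| = √(3653)  (≈ 60.4401)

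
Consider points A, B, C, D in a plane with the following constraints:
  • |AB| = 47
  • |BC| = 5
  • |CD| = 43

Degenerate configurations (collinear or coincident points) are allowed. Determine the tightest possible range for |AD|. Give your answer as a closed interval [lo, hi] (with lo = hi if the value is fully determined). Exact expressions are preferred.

|AB| ∈ {47}
|BC| ∈ {5}
|CD| ∈ {43}
|AC| ∈ [42, 52]
|BD| ∈ [38, 48]
|AD| ∈ [0, 95]

|AD| ∈ [0, 95]  (≈ [0.0000, 95.0000])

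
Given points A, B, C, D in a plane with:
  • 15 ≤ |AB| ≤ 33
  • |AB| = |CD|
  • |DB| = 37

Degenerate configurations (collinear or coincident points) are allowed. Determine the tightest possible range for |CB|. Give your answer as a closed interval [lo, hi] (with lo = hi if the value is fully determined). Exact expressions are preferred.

|CB| ∈ [4, 70]  (≈ [4.0000, 70.0000])

|AB| ∈ [15, 33]
|BD| ∈ {37}
|CD| ∈ [15, 33]
|AD| ∈ [4, 70]
|BC| ∈ [4, 70]
|AC| ∈ [0, 103]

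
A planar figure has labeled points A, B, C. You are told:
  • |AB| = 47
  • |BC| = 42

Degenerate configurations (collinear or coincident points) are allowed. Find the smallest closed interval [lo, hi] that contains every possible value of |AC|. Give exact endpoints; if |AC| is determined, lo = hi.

|AC| ∈ [5, 89]  (≈ [5.0000, 89.0000])

|AB| ∈ {47}
|BC| ∈ {42}
|AC| ∈ [5, 89]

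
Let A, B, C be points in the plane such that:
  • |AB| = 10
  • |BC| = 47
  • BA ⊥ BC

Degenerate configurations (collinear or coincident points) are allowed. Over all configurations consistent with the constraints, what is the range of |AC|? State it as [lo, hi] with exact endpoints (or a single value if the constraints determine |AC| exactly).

|AC| = √(2309)  (≈ 48.0521)

|AB| ∈ {10}
|BC| ∈ {47}
|AC| ∈ {√(2309)}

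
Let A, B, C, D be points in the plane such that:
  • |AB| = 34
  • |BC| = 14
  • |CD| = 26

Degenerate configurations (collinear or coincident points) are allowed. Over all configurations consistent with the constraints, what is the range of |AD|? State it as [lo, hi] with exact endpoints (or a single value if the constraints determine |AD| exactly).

|AD| ∈ [0, 74]  (≈ [0.0000, 74.0000])

|AB| ∈ {34}
|BC| ∈ {14}
|CD| ∈ {26}
|AC| ∈ [20, 48]
|BD| ∈ [12, 40]
|AD| ∈ [0, 74]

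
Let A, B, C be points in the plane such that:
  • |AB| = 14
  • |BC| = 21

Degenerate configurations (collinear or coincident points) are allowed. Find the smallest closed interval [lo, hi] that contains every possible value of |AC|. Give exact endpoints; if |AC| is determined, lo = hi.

|AC| ∈ [7, 35]  (≈ [7.0000, 35.0000])

|AB| ∈ {14}
|BC| ∈ {21}
|AC| ∈ [7, 35]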